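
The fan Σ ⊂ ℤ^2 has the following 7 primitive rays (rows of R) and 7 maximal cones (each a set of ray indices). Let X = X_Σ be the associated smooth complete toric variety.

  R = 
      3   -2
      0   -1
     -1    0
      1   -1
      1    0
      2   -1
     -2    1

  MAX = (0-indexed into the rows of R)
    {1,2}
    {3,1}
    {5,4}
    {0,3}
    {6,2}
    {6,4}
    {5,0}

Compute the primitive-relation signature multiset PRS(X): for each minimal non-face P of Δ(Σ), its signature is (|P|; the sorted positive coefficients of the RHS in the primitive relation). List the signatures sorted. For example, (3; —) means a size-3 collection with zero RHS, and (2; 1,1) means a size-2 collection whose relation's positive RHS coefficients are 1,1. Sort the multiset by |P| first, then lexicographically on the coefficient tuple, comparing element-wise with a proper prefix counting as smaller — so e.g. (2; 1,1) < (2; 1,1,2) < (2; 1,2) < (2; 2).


Δ(Σ) — 7 vertices, 14 min non-faces:

  {2,4}:  v_{2} + v_{4} = 0 ; sig = (2; —)
  {5,6}:  v_{5} + v_{6} = 0 ; sig = (2; —)
  {0,6}:  v_{0} + v_{6} = v_{3} ; sig = (2; 1)
  {1,4}:  v_{1} + v_{4} = v_{3} ; sig = (2; 1)
  {2,3}:  v_{2} + v_{3} = v_{1} ; sig = (2; 1)
  {2,5}:  v_{2} + v_{5} = v_{3} ; sig = (2; 1)
  {3,4}:  v_{3} + v_{4} = v_{5} ; sig = (2; 1)
  {3,5}:  v_{3} + v_{5} = v_{0} ; sig = (2; 1)
  {3,6}:  v_{3} + v_{6} = v_{2} ; sig = (2; 1)
  {0,2}:  v_{0} + v_{2} = 2·v_{3} ; sig = (2; 2)
  {0,4}:  v_{0} + v_{4} = 2·v_{5} ; sig = (2; 2)
  {1,5}:  v_{1} + v_{5} = 2·v_{3} ; sig = (2; 2)
  {1,6}:  v_{1} + v_{6} = 2·v_{2} ; sig = (2; 2)
  {0,1}:  v_{0} + v_{1} = 3·v_{3} ; sig = (2; 3)

Sorted signature multiset PRS(X):
    (2; —)
    (2; —)
    (2; 1)
    (2; 1)
    (2; 1)
    (2; 1)
    (2; 1)
    (2; 1)
    (2; 1)
    (2; 2)
    (2; 2)
    (2; 2)
    (2; 2)
    (2; 3)


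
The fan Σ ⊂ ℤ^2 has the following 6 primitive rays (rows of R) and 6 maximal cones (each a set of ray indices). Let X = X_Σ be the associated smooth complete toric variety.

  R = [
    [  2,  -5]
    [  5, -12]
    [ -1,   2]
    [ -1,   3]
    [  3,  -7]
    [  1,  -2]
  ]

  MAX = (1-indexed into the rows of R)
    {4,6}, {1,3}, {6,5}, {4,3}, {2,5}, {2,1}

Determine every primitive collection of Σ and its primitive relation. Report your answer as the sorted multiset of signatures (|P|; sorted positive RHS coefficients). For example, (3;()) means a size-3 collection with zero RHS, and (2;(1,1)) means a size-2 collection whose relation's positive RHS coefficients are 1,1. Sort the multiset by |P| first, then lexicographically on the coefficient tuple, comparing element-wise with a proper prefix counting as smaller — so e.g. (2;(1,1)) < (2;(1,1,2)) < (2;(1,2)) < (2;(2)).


Primitive collections (9):

  • {3,6}:  v_{3} + v_{6} = 0  so sig = (2;())
  • {1,4}:  v_{1} + v_{4} = v_{6}  so sig = (2;(1))
  • {1,5}:  v_{1} + v_{5} = v_{2}  so sig = (2;(1))
  • {1,6}:  v_{1} + v_{6} = v_{5}  so sig = (2;(1))
  • {3,5}:  v_{3} + v_{5} = v_{1}  so sig = (2;(1))
  • {2,4}:  v_{2} + v_{4} = v_{5} + v_{6}  so sig = (2;(1,1))
  • {2,3}:  v_{2} + v_{3} = 2·v_{1}  so sig = (2;(2))
  • {2,6}:  v_{2} + v_{6} = 2·v_{5}  so sig = (2;(2))
  • {4,5}:  v_{4} + v_{5} = 2·v_{6}  so sig = (2;(2))

Signatures (|P|; sorted positive RHS coefficients), sorted:
    (2;())
    (2;(1))
    (2;(1))
    (2;(1))
    (2;(1))
    (2;(1,1))
    (2;(2))
    (2;(2))
    (2;(2))


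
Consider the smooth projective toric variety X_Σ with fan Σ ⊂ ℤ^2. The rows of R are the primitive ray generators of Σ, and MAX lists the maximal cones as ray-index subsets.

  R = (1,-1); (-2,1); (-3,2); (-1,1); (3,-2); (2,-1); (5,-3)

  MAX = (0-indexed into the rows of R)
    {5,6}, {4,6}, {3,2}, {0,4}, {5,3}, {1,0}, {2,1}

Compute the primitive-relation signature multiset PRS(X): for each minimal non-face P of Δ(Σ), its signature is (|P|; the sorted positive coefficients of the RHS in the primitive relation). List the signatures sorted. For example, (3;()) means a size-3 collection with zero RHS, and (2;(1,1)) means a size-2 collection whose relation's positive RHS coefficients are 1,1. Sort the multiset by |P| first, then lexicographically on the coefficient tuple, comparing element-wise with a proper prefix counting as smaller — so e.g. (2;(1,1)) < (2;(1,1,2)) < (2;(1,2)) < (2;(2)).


Δ(Σ) — 7 vertices, 14 min non-faces:

  P={0,3}:  v_{0} + v_{3} = 0 — sig = (2;())
  P={1,5}:  v_{1} + v_{5} = 0 — sig = (2;())
  P={2,4}:  v_{2} + v_{4} = 0 — sig = (2;())
  P={0,2}:  v_{0} + v_{2} = v_{1} — sig = (2;(1))
  P={0,5}:  v_{0} + v_{5} = v_{4} — sig = (2;(1))
  P={1,3}:  v_{1} + v_{3} = v_{2} — sig = (2;(1))
  P={1,4}:  v_{1} + v_{4} = v_{0} — sig = (2;(1))
  P={1,6}:  v_{1} + v_{6} = v_{4} — sig = (2;(1))
  P={2,5}:  v_{2} + v_{5} = v_{3} — sig = (2;(1))
  P={2,6}:  v_{2} + v_{6} = v_{5} — sig = (2;(1))
  P={3,4}:  v_{3} + v_{4} = v_{5} — sig = (2;(1))
  P={4,5}:  v_{4} + v_{5} = v_{6} — sig = (2;(1))
  P={0,6}:  v_{0} + v_{6} = 2·v_{4} — sig = (2;(2))
  P={3,6}:  v_{3} + v_{6} = 2·v_{5} — sig = (2;(2))

Signatures (|P|; sorted positive RHS coefficients), sorted:
{ (2;()) ×3,  (2;(1)) ×9,  (2;(2)) ×2 }


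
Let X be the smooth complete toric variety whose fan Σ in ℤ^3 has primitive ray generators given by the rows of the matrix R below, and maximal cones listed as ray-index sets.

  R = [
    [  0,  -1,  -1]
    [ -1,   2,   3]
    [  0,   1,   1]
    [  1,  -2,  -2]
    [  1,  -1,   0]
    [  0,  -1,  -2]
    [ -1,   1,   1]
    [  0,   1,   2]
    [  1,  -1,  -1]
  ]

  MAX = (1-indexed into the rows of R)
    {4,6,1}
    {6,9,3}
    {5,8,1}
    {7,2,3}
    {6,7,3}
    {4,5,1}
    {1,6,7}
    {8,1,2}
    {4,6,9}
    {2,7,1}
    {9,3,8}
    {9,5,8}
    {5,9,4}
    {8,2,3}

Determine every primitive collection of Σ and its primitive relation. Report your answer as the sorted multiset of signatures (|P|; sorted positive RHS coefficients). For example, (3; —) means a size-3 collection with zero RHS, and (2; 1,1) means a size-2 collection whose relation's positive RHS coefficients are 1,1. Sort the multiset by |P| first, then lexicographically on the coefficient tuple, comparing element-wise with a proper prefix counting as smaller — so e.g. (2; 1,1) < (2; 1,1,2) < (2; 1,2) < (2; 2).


Δ(Σ) — 9 vertices, 15 min non-faces:

  {1,3}:  v_{1} + v_{3} = 0 ; sig = (2; —)
  {6,8}:  v_{6} + v_{8} = 0 ; sig = (2; —)
  {7,9}:  v_{7} + v_{9} = 0 ; sig = (2; —)
  {1,9}:  v_{1} + v_{9} = v_{4} ; sig = (2; 1)
  {2,6}:  v_{2} + v_{6} = v_{7} ; sig = (2; 1)
  {2,9}:  v_{2} + v_{9} = v_{8} ; sig = (2; 1)
  {3,4}:  v_{3} + v_{4} = v_{9} ; sig = (2; 1)
  {4,7}:  v_{4} + v_{7} = v_{1} ; sig = (2; 1)
  {4,8}:  v_{4} + v_{8} = v_{5} ; sig = (2; 1)
  {5,6}:  v_{5} + v_{6} = v_{4} ; sig = (2; 1)
  {7,8}:  v_{7} + v_{8} = v_{2} ; sig = (2; 1)
  {2,4}:  v_{2} + v_{4} = v_{1} + v_{8} ; sig = (2; 1,1)
  {3,5}:  v_{3} + v_{5} = v_{8} + v_{9} ; sig = (2; 1,1)
  {5,7}:  v_{5} + v_{7} = v_{1} + v_{8} ; sig = (2; 1,1)
  {2,5}:  v_{2} + v_{5} = v_{1} + 2·v_{8} ; sig = (2; 1,2)

Sorted signature multiset PRS(X):
    (2; —)
    (2; —)
    (2; —)
    (2; 1)
    (2; 1)
    (2; 1)
    (2; 1)
    (2; 1)
    (2; 1)
    (2; 1)
    (2; 1)
    (2; 1,1)
    (2; 1,1)
    (2; 1,1)
    (2; 1,2)


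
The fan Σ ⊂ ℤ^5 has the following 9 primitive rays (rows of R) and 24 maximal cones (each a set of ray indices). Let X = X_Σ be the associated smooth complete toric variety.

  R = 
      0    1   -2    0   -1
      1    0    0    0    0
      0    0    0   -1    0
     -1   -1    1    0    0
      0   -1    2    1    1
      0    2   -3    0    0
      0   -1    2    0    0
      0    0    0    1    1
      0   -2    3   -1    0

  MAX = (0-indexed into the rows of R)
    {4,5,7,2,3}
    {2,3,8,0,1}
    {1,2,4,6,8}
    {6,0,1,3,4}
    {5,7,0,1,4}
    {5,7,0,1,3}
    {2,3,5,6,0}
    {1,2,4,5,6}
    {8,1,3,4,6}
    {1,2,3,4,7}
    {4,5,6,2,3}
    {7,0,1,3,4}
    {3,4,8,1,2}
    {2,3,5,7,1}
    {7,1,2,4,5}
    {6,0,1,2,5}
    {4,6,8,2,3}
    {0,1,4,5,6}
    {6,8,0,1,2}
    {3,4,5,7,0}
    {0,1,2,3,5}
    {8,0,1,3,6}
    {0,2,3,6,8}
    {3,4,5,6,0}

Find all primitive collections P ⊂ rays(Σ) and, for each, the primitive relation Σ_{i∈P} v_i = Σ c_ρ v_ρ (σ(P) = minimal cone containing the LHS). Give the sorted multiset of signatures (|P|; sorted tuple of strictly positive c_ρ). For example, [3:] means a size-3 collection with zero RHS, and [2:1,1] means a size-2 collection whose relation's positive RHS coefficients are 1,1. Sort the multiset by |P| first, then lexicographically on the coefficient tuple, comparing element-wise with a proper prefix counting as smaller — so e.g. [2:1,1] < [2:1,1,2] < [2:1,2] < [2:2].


Primitive collections (9):

  {5,8}:  v_{5} + v_{8} = v_{2} — sig = [2:1]
  {6,7}:  v_{6} + v_{7} = v_{4} — sig = [2:1]
  {7,8}:  v_{7} + v_{8} = v_{1} + v_{2} + v_{3} + v_{4} — sig = [2:1,1,1,1]
  {0,2,4}:  v_{0} + v_{2} + v_{4} = 0 — sig = [3:]
  {0,2,7}:  v_{0} + v_{2} + v_{7} = v_{1} + v_{3} + v_{5} — sig = [3:1,1,1]
  {0,4,8}:  v_{0} + v_{4} + v_{8} = v_{1} + v_{3} + v_{6} — sig = [3:1,1,1]
  {1,3,5,6}:  v_{1} + v_{3} + v_{5} + v_{6} = 0 — sig = [4:]
  {1,2,3,6}:  v_{1} + v_{2} + v_{3} + v_{6} = v_{8} — sig = [4:1]
  {1,3,4,5}:  v_{1} + v_{3} + v_{4} + v_{5} = v_{7} — sig = [4:1]

so the primitive-relation signature multiset is
[[2:1], [2:1], [2:1,1,1,1], [3:], [3:1,1,1], [3:1,1,1], [4:], [4:1], [4:1]]


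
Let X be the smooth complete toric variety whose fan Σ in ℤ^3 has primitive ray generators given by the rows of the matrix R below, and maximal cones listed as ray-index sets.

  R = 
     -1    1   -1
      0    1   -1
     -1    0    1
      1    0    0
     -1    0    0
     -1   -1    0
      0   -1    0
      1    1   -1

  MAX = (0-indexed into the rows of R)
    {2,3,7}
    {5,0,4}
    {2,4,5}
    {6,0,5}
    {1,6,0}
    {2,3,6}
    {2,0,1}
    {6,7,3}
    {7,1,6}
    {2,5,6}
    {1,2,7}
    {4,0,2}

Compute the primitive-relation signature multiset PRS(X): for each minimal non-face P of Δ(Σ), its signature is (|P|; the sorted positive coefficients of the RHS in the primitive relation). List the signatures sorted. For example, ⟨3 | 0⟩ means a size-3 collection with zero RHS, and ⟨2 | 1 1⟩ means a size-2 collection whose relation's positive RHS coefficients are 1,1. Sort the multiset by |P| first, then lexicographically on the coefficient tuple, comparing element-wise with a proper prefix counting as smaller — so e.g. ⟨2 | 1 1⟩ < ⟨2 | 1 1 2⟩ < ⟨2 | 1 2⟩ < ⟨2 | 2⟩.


14 minimal non-faces of Δ(Σ) (on 8 rays):

  {3,4}:  v_{3} + v_{4} = 0  ⟹  sig = ⟨2 | 0⟩
  {0,3}:  v_{0} + v_{3} = v_{1}  ⟹  sig = ⟨2 | 1⟩
  {1,3}:  v_{1} + v_{3} = v_{7}  ⟹  sig = ⟨2 | 1⟩
  {1,4}:  v_{1} + v_{4} = v_{0}  ⟹  sig = ⟨2 | 1⟩
  {3,5}:  v_{3} + v_{5} = v_{6}  ⟹  sig = ⟨2 | 1⟩
  {4,6}:  v_{4} + v_{6} = v_{5}  ⟹  sig = ⟨2 | 1⟩
  {4,7}:  v_{4} + v_{7} = v_{1}  ⟹  sig = ⟨2 | 1⟩
  {1,5}:  v_{1} + v_{5} = v_{0} + v_{6}  ⟹  sig = ⟨2 | 1 1⟩
  {5,7}:  v_{5} + v_{7} = v_{1} + v_{6}  ⟹  sig = ⟨2 | 1 1⟩
  {0,7}:  v_{0} + v_{7} = 2·v_{1}  ⟹  sig = ⟨2 | 2⟩
  {2,6,7}:  v_{2} + v_{6} + v_{7} = 0  ⟹  sig = ⟨3 | 0⟩
  {1,2,6}:  v_{1} + v_{2} + v_{6} = v_{4}  ⟹  sig = ⟨3 | 1⟩
  {0,2,6}:  v_{0} + v_{2} + v_{6} = 2·v_{4}  ⟹  sig = ⟨3 | 2⟩
  {0,2,5}:  v_{0} + v_{2} + v_{5} = 3·v_{4}  ⟹  sig = ⟨3 | 3⟩

Hence PRS(X_Σ) =
{ ⟨2 | 0⟩,  ⟨2 | 1⟩ ×6,  ⟨2 | 1 1⟩ ×2,  ⟨2 | 2⟩,  ⟨3 | 0⟩,  ⟨3 | 1⟩,  ⟨3 | 2⟩,  ⟨3 | 3⟩ }


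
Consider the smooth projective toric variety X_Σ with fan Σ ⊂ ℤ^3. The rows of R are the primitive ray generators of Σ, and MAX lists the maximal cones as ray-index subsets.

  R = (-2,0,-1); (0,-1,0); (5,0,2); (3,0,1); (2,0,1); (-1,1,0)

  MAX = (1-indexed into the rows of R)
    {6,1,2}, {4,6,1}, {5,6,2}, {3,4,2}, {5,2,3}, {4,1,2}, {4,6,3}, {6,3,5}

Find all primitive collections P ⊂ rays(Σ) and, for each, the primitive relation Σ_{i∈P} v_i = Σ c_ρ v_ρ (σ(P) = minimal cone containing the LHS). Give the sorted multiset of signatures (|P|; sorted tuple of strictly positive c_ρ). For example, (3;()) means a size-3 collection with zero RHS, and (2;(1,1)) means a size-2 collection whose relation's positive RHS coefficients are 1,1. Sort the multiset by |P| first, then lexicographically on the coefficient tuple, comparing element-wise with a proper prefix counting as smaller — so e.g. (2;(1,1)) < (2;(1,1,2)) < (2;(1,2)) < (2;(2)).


Δ(Σ) — 6 vertices, 5 min non-faces:

  • {1,5}:  v_{1} + v_{5} = 0  so sig = (2;())
  • {1,3}:  v_{1} + v_{3} = v_{4}  so sig = (2;(1))
  • {4,5}:  v_{4} + v_{5} = v_{3}  so sig = (2;(1))
  • {2,4,6}:  v_{2} + v_{4} + v_{6} = v_{5}  so sig = (3;(1))
  • {2,3,6}:  v_{2} + v_{3} + v_{6} = 2·v_{5}  so sig = (3;(2))

so the primitive-relation signature multiset is
{ (2;()),  (2;(1)) ×2,  (3;(1)),  (3;(2)) }


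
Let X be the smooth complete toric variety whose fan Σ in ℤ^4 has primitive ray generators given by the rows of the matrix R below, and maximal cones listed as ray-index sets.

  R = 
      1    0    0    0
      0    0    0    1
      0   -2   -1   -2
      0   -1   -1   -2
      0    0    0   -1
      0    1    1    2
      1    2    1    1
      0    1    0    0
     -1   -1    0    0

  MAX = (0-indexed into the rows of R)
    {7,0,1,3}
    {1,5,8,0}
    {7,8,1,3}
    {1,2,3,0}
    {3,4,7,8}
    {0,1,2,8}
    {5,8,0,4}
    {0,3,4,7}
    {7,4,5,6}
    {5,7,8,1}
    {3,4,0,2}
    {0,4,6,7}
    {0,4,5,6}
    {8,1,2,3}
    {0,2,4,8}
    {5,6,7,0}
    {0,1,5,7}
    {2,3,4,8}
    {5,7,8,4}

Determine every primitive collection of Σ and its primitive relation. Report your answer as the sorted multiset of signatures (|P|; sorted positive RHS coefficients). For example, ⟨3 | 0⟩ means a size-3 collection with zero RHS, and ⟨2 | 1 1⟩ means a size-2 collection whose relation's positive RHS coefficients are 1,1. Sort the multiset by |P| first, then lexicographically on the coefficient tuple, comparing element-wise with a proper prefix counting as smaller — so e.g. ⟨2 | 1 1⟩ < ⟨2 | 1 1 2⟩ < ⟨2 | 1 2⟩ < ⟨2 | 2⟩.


Σ has 11 primitive collections:

  P = {1,4}:  v_{1} + v_{4} = 0 ; sig = ⟨2 | 0⟩
  P = {3,5}:  v_{3} + v_{5} = 0 ; sig = ⟨2 | 0⟩
  P = {2,7}:  v_{2} + v_{7} = v_{3} ; sig = ⟨2 | 1⟩
  P = {2,5}:  v_{2} + v_{5} = v_{0} + v_{8} ; sig = ⟨2 | 1 1⟩
  P = {2,6}:  v_{2} + v_{6} = v_{0} + v_{4} ; sig = ⟨2 | 1 1⟩
  P = {6,8}:  v_{6} + v_{8} = v_{4} + v_{5} ; sig = ⟨2 | 1 1⟩
  P = {1,6}:  v_{1} + v_{6} = v_{0} + v_{5} + v_{7} ; sig = ⟨2 | 1 1 1⟩
  P = {3,6}:  v_{3} + v_{6} = v_{0} + v_{4} + v_{7} ; sig = ⟨2 | 1 1 1⟩
  P = {0,7,8}:  v_{0} + v_{7} + v_{8} = 0 ; sig = ⟨3 | 0⟩
  P = {0,3,8}:  v_{0} + v_{3} + v_{8} = v_{2} ; sig = ⟨3 | 1⟩
  P = {0,4,5,7}:  v_{0} + v_{4} + v_{5} + v_{7} = v_{6} ; sig = ⟨4 | 1⟩

so the primitive-relation signature multiset is
    |P|=2: 8 collections, coeffs (), (), (1), (1,1), (1,1), (1,1), (1,1,1), (1,1,1)
    |P|=3: 2 collections, coeffs (), (1)
    |P|=4: 1 collection, coeffs (1)


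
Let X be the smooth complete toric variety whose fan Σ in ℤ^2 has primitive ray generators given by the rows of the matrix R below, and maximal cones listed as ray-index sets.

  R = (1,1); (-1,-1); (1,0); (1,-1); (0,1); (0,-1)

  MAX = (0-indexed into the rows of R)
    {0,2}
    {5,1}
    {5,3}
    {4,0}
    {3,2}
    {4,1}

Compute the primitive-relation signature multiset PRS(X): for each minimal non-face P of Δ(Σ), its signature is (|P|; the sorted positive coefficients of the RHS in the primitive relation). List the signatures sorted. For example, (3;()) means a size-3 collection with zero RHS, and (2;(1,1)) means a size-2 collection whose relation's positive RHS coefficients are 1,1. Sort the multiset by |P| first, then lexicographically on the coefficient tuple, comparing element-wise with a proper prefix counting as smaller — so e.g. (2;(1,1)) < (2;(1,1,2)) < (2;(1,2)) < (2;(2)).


Minimal non-faces — 9 found among 6 rays, 6 max cones:

  P = {0,1}:  v_{0} + v_{1} = 0  →  sig = (2;())
  P = {4,5}:  v_{4} + v_{5} = 0  →  sig = (2;())
  P = {0,5}:  v_{0} + v_{5} = v_{2}  →  sig = (2;(1))
  P = {1,2}:  v_{1} + v_{2} = v_{5}  →  sig = (2;(1))
  P = {2,4}:  v_{2} + v_{4} = v_{0}  →  sig = (2;(1))
  P = {2,5}:  v_{2} + v_{5} = v_{3}  →  sig = (2;(1))
  P = {3,4}:  v_{3} + v_{4} = v_{2}  →  sig = (2;(1))
  P = {0,3}:  v_{0} + v_{3} = 2·v_{2}  →  sig = (2;(2))
  P = {1,3}:  v_{1} + v_{3} = 2·v_{5}  →  sig = (2;(2))

so the primitive-relation signature multiset is
    (2;())
    (2;())
    (2;(1))
    (2;(1))
    (2;(1))
    (2;(1))
    (2;(1))
    (2;(2))
    (2;(2))


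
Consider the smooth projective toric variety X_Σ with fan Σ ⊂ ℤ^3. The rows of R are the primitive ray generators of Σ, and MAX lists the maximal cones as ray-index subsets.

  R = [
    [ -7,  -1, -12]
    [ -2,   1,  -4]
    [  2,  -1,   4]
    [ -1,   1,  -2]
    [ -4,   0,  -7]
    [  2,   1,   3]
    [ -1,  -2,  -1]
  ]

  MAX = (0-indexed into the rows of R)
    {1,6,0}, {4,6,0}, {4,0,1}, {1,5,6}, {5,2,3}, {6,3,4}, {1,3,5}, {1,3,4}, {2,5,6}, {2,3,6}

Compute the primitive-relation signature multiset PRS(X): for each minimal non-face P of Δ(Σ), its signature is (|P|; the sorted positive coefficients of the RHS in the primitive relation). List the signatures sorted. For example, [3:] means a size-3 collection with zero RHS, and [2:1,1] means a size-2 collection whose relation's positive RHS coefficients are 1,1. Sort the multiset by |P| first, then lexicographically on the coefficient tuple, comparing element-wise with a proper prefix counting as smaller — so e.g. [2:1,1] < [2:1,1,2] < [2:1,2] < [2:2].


Σ has 9 primitive collections:

  P={1,2}:  v_{1} + v_{2} = 0  so sig = [2:]
  P={4,5}:  v_{4} + v_{5} = v_{1}  so sig = [2:1]
  P={0,2}:  v_{0} + v_{2} = v_{4} + v_{6}  so sig = [2:1,1]
  P={2,4}:  v_{2} + v_{4} = v_{3} + v_{6}  so sig = [2:1,1]
  P={0,5}:  v_{0} + v_{5} = 2·v_{1} + v_{6}  so sig = [2:1,2]
  P={0,3}:  v_{0} + v_{3} = 2·v_{4}  so sig = [2:2]
  P={3,5,6}:  v_{3} + v_{5} + v_{6} = 0  so sig = [3:]
  P={1,3,6}:  v_{1} + v_{3} + v_{6} = v_{4}  so sig = [3:1]
  P={1,4,6}:  v_{1} + v_{4} + v_{6} = v_{0}  so sig = [3:1]

so the primitive-relation signature multiset is
{ [2:],  [2:1],  [2:1,1] ×2,  [2:1,2],  [2:2],  [3:],  [3:1] ×2 }


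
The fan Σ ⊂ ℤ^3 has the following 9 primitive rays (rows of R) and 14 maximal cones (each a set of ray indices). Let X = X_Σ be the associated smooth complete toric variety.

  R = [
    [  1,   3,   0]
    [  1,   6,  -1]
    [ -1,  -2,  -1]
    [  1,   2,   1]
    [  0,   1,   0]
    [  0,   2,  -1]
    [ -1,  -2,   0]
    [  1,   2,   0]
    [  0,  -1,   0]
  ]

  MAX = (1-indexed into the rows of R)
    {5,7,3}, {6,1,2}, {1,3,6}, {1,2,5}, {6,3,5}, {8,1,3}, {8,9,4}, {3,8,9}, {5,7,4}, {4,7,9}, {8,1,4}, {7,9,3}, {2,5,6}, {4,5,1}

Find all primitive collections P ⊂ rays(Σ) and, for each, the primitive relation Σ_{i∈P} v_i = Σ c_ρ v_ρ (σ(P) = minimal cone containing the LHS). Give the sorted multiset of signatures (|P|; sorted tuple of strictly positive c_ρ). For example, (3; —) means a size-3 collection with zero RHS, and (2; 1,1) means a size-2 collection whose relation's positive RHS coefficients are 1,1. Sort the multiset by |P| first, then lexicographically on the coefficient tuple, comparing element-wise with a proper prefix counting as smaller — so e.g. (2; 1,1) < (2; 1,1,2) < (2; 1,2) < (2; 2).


Δ(Σ) — 9 vertices, 17 min non-faces:

  P = {3,4}:  v_{3} + v_{4} = 0  →  sig = (2; —)
  P = {5,9}:  v_{5} + v_{9} = 0  →  sig = (2; —)
  P = {7,8}:  v_{7} + v_{8} = 0  →  sig = (2; —)
  P = {1,7}:  v_{1} + v_{7} = v_{5}  →  sig = (2; 1)
  P = {1,9}:  v_{1} + v_{9} = v_{8}  →  sig = (2; 1)
  P = {5,8}:  v_{5} + v_{8} = v_{1}  →  sig = (2; 1)
  P = {2,9}:  v_{2} + v_{9} = v_{1} + v_{6}  →  sig = (2; 1,1)
  P = {4,6}:  v_{4} + v_{6} = v_{1} + v_{5}  →  sig = (2; 1,1)
  P = {6,9}:  v_{6} + v_{9} = v_{1} + v_{3}  →  sig = (2; 1,1)
  P = {2,7}:  v_{2} + v_{7} = 2·v_{5} + v_{6}  →  sig = (2; 1,2)
  P = {2,8}:  v_{2} + v_{8} = 2·v_{1} + v_{6}  →  sig = (2; 1,2)
  P = {6,7}:  v_{6} + v_{7} = v_{3} + 2·v_{5}  →  sig = (2; 1,2)
  P = {6,8}:  v_{6} + v_{8} = 2·v_{1} + v_{3}  →  sig = (2; 1,2)
  P = {2,3}:  v_{2} + v_{3} = 2·v_{6}  →  sig = (2; 2)
  P = {2,4}:  v_{2} + v_{4} = 2·v_{1} + 2·v_{5}  →  sig = (2; 2,2)
  P = {1,3,5}:  v_{1} + v_{3} + v_{5} = v_{6}  →  sig = (3; 1)
  P = {1,5,6}:  v_{1} + v_{5} + v_{6} = v_{2}  →  sig = (3; 1)

Sorted signature multiset PRS(X):
    (2; —)
    (2; —)
    (2; —)
    (2; 1)
    (2; 1)
    (2; 1)
    (2; 1,1)
    (2; 1,1)
    (2; 1,1)
    (2; 1,2)
    (2; 1,2)
    (2; 1,2)
    (2; 1,2)
    (2; 2)
    (2; 2,2)
    (3; 1)
    (3; 1)


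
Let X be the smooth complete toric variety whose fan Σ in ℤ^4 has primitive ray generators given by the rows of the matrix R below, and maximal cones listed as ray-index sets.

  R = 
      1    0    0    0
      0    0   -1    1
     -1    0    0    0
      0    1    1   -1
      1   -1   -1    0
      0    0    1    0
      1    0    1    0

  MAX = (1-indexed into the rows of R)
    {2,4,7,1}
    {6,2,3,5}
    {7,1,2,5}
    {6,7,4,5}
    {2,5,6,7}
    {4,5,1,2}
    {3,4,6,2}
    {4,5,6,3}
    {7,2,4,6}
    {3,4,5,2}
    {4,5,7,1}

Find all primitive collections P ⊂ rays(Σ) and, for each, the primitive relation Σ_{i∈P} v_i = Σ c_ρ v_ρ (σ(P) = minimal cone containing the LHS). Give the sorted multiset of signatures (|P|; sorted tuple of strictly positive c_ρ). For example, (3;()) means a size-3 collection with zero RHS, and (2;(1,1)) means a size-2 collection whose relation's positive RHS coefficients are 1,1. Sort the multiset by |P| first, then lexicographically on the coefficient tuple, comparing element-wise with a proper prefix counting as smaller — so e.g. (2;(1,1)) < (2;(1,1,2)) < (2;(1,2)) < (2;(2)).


5 collections generate NE(X_Σ); each relation:

  • {1,3}:  v_{1} + v_{3} = 0  so sig = (2;())
  • {1,6}:  v_{1} + v_{6} = v_{7}  so sig = (2;(1))
  • {3,7}:  v_{3} + v_{7} = v_{6}  so sig = (2;(1))
  • {2,4,5,6}:  v_{2} + v_{4} + v_{5} + v_{6} = v_{1}  so sig = (4;(1))
  • {2,4,5,7}:  v_{2} + v_{4} + v_{5} + v_{7} = 2·v_{1}  so sig = (4;(2))

Hence PRS(X_Σ) =
    (2;())
    (2;(1))
    (2;(1))
    (4;(1))
    (4;(2))


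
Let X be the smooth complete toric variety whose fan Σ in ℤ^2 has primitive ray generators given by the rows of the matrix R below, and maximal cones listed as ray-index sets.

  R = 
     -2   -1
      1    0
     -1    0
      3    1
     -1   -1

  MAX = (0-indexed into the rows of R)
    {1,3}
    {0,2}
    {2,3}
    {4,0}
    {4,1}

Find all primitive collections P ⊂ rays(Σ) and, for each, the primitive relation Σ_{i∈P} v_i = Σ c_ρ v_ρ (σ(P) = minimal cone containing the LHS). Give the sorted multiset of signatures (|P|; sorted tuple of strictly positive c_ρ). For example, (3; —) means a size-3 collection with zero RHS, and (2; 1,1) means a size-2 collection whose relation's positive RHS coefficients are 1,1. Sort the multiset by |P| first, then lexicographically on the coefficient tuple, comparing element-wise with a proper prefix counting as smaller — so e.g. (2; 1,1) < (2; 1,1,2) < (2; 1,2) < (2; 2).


5 collections generate NE(X_Σ); each relation:

  • {1,2}:  v_{1} + v_{2} = 0  ⇒ sig = (2; —)
  • {0,1}:  v_{0} + v_{1} = v_{4}  ⇒ sig = (2; 1)
  • {0,3}:  v_{0} + v_{3} = v_{1}  ⇒ sig = (2; 1)
  • {2,4}:  v_{2} + v_{4} = v_{0}  ⇒ sig = (2; 1)
  • {3,4}:  v_{3} + v_{4} = 2·v_{1}  ⇒ sig = (2; 2)

so the primitive-relation signature multiset is
{ (2; —),  (2; 1) ×3,  (2; 2) }


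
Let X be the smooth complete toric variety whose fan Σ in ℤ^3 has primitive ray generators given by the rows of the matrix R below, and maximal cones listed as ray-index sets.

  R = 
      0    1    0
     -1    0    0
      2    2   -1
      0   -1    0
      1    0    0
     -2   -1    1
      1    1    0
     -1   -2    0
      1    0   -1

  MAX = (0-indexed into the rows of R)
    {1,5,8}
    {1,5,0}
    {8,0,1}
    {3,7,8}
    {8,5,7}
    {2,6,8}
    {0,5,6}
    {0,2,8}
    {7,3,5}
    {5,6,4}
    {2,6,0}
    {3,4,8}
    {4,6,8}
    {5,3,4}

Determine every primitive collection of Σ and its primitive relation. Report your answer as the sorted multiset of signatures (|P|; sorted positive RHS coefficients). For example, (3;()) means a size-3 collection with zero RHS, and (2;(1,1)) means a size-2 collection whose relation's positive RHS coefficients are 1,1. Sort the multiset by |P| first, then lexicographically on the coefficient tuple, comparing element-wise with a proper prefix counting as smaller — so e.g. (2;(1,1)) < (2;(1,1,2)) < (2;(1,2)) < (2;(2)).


Minimal non-faces — 20 found among 9 rays, 14 max cones:

  P = {0,3}:  v_{0} + v_{3} = 0 ; sig = (2;())
  P = {1,4}:  v_{1} + v_{4} = 0 ; sig = (2;())
  P = {0,4}:  v_{0} + v_{4} = v_{6} ; sig = (2;(1))
  P = {1,6}:  v_{1} + v_{6} = v_{0} ; sig = (2;(1))
  P = {2,5}:  v_{2} + v_{5} = v_{0} ; sig = (2;(1))
  P = {2,7}:  v_{2} + v_{7} = v_{8} ; sig = (2;(1))
  P = {3,6}:  v_{3} + v_{6} = v_{4} ; sig = (2;(1))
  P = {6,7}:  v_{6} + v_{7} = v_{3} ; sig = (2;(1))
  P = {0,7}:  v_{0} + v_{7} = v_{5} + v_{8} ; sig = (2;(1,1))
  P = {1,3}:  v_{1} + v_{3} = v_{5} + v_{8} ; sig = (2;(1,1))
  P = {2,3}:  v_{2} + v_{3} = v_{6} + v_{8} ; sig = (2;(1,1))
  P = {1,2}:  v_{1} + v_{2} = 2·v_{0} + v_{8} ; sig = (2;(1,2))
  P = {2,4}:  v_{2} + v_{4} = 2·v_{6} + v_{8} ; sig = (2;(1,2))
  P = {4,7}:  v_{4} + v_{7} = 2·v_{3} ; sig = (2;(2))
  P = {1,7}:  v_{1} + v_{7} = 2·v_{5} + 2·v_{8} ; sig = (2;(2,2))
  P = {5,6,8}:  v_{5} + v_{6} + v_{8} = 0 ; sig = (3;())
  P = {0,5,8}:  v_{0} + v_{5} + v_{8} = v_{1} ; sig = (3;(1))
  P = {0,6,8}:  v_{0} + v_{6} + v_{8} = v_{2} ; sig = (3;(1))
  P = {3,5,8}:  v_{3} + v_{5} + v_{8} = v_{7} ; sig = (3;(1))
  P = {4,5,8}:  v_{4} + v_{5} + v_{8} = v_{3} ; sig = (3;(1))

Hence PRS(X_Σ) =
    |P|=2: 15 collections, coeffs (), (), (1), (1), (1), (1), (1), (1), (1,1), (1,1), (1,1), (1,2), (1,2), (2), (2,2)
    |P|=3: 5 collections, coeffs (), (1), (1), (1), (1)


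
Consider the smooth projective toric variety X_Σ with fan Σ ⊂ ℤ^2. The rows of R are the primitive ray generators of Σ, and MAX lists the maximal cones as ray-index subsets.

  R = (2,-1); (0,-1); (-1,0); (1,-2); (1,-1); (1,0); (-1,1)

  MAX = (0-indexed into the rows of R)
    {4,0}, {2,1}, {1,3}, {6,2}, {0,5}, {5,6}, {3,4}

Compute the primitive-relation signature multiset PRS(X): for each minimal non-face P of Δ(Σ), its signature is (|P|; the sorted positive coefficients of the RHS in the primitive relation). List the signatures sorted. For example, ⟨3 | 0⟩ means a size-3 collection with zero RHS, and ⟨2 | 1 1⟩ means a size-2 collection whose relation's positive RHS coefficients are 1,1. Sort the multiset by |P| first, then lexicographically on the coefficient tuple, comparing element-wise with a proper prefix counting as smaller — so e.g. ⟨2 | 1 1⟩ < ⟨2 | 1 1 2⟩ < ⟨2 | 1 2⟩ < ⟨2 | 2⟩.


14 minimal non-faces of Δ(Σ) (on 7 rays):

  P={2,5}:  v_{2} + v_{5} = 0  ⟹  sig = ⟨2 | 0⟩
  P={4,6}:  v_{4} + v_{6} = 0  ⟹  sig = ⟨2 | 0⟩
  P={0,2}:  v_{0} + v_{2} = v_{4}  ⟹  sig = ⟨2 | 1⟩
  P={0,6}:  v_{0} + v_{6} = v_{5}  ⟹  sig = ⟨2 | 1⟩
  P={1,4}:  v_{1} + v_{4} = v_{3}  ⟹  sig = ⟨2 | 1⟩
  P={1,5}:  v_{1} + v_{5} = v_{4}  ⟹  sig = ⟨2 | 1⟩
  P={1,6}:  v_{1} + v_{6} = v_{2}  ⟹  sig = ⟨2 | 1⟩
  P={2,4}:  v_{2} + v_{4} = v_{1}  ⟹  sig = ⟨2 | 1⟩
  P={3,6}:  v_{3} + v_{6} = v_{1}  ⟹  sig = ⟨2 | 1⟩
  P={4,5}:  v_{4} + v_{5} = v_{0}  ⟹  sig = ⟨2 | 1⟩
  P={0,1}:  v_{0} + v_{1} = 2·v_{4}  ⟹  sig = ⟨2 | 2⟩
  P={2,3}:  v_{2} + v_{3} = 2·v_{1}  ⟹  sig = ⟨2 | 2⟩
  P={3,5}:  v_{3} + v_{5} = 2·v_{4}  ⟹  sig = ⟨2 | 2⟩
  P={0,3}:  v_{0} + v_{3} = 3·v_{4}  ⟹  sig = ⟨2 | 3⟩

Signatures (|P|; sorted positive RHS coefficients), sorted:
    |P|=2: 14 collections, coeffs (), (), (1), (1), (1), (1), (1), (1), (1), (1), (2), (2), (2), (3)


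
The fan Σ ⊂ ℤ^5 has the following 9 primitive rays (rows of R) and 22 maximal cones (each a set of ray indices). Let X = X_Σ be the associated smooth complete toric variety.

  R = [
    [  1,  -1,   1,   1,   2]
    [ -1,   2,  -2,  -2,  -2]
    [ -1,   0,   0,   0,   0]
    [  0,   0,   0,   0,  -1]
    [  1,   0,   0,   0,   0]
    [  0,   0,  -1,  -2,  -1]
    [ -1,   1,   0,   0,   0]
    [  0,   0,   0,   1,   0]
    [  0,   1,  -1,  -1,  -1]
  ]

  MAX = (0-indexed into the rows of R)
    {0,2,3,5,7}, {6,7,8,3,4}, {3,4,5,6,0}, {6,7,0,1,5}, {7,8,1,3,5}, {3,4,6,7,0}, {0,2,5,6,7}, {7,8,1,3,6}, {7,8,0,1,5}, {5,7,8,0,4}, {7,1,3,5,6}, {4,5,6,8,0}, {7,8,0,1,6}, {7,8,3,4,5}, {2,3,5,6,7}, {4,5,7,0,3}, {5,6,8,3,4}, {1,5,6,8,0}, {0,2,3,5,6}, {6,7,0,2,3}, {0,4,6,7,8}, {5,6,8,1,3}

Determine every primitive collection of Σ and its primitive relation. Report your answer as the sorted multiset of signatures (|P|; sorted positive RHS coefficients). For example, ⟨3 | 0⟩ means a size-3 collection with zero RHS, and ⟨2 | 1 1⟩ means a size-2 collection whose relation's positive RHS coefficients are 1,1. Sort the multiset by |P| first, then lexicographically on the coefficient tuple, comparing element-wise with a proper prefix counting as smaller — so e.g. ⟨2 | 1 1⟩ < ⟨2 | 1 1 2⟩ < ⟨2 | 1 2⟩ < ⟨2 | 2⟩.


The 9 primitive collections of Σ (r=9, n=5):

  P={2,4}:  v_{2} + v_{4} = 0 — sig = ⟨2 | 0⟩
  P={2,8}:  v_{2} + v_{8} = v_{5} + v_{6} + v_{7} — sig = ⟨2 | 1 1 1⟩
  P={1,4}:  v_{1} + v_{4} = 2·v_{8} — sig = ⟨2 | 2⟩
  P={1,2}:  v_{1} + v_{2} = 2·v_{5} + 2·v_{6} + 2·v_{7} — sig = ⟨2 | 2 2 2⟩
  P={0,1,3}:  v_{0} + v_{1} + v_{3} = v_{8} — sig = ⟨3 | 1⟩
  P={0,3,8}:  v_{0} + v_{3} + v_{8} = v_{4} — sig = ⟨3 | 1⟩
  P={4,5,6,7}:  v_{4} + v_{5} + v_{6} + v_{7} = v_{8} — sig = ⟨4 | 1⟩
  P={5,6,7,8}:  v_{5} + v_{6} + v_{7} + v_{8} = v_{1} — sig = ⟨4 | 1⟩
  P={0,3,5,6,7}:  v_{0} + v_{3} + v_{5} + v_{6} + v_{7} = 0 — sig = ⟨5 | 0⟩

so the primitive-relation signature multiset is
    ⟨2 | 0⟩
    ⟨2 | 1 1 1⟩
    ⟨2 | 2⟩
    ⟨2 | 2 2 2⟩
    ⟨3 | 1⟩
    ⟨3 | 1⟩
    ⟨4 | 1⟩
    ⟨4 | 1⟩
    ⟨5 | 0⟩


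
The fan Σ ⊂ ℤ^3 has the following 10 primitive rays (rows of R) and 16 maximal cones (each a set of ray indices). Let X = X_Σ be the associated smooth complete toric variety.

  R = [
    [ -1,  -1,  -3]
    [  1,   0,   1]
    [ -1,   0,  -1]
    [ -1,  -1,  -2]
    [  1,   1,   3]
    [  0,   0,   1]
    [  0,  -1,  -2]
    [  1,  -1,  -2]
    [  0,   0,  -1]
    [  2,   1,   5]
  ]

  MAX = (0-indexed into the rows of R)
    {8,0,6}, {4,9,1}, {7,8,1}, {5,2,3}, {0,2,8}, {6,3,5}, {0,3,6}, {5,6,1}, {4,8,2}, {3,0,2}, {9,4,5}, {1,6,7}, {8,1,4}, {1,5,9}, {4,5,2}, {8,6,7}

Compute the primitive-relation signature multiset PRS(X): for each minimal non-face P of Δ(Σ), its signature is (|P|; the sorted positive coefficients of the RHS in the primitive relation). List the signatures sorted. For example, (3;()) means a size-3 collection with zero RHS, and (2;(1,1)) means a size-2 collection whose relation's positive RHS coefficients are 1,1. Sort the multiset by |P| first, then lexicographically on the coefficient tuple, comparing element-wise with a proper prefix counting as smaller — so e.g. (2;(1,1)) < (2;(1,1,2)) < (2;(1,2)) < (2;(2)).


The 23 primitive collections of Σ (r=10, n=3):

  P = {0,4}:  v_{0} + v_{4} = 0  ⟹  sig = (2;())
  P = {1,2}:  v_{1} + v_{2} = 0  ⟹  sig = (2;())
  P = {5,8}:  v_{5} + v_{8} = 0  ⟹  sig = (2;())
  P = {0,1}:  v_{0} + v_{1} = v_{6}  ⟹  sig = (2;(1))
  P = {0,5}:  v_{0} + v_{5} = v_{3}  ⟹  sig = (2;(1))
  P = {2,6}:  v_{2} + v_{6} = v_{0}  ⟹  sig = (2;(1))
  P = {3,4}:  v_{3} + v_{4} = v_{5}  ⟹  sig = (2;(1))
  P = {3,8}:  v_{3} + v_{8} = v_{0}  ⟹  sig = (2;(1))
  P = {4,6}:  v_{4} + v_{6} = v_{1}  ⟹  sig = (2;(1))
  P = {0,9}:  v_{0} + v_{9} = v_{1} + v_{5}  ⟹  sig = (2;(1,1))
  P = {1,3}:  v_{1} + v_{3} = v_{5} + v_{6}  ⟹  sig = (2;(1,1))
  P = {2,7}:  v_{2} + v_{7} = v_{6} + v_{8}  ⟹  sig = (2;(1,1))
  P = {2,9}:  v_{2} + v_{9} = v_{4} + v_{5}  ⟹  sig = (2;(1,1))
  P = {5,7}:  v_{5} + v_{7} = v_{1} + v_{6}  ⟹  sig = (2;(1,1))
  P = {8,9}:  v_{8} + v_{9} = v_{1} + v_{4}  ⟹  sig = (2;(1,1))
  P = {0,7}:  v_{0} + v_{7} = 2·v_{6} + v_{8}  ⟹  sig = (2;(1,2))
  P = {3,9}:  v_{3} + v_{9} = v_{1} + 2·v_{5}  ⟹  sig = (2;(1,2))
  P = {4,7}:  v_{4} + v_{7} = 2·v_{1} + v_{8}  ⟹  sig = (2;(1,2))
  P = {6,9}:  v_{6} + v_{9} = 2·v_{1} + v_{5}  ⟹  sig = (2;(1,2))
  P = {3,7}:  v_{3} + v_{7} = 2·v_{6}  ⟹  sig = (2;(2))
  P = {7,9}:  v_{7} + v_{9} = 3·v_{1}  ⟹  sig = (2;(3))
  P = {1,4,5}:  v_{1} + v_{4} + v_{5} = v_{9}  ⟹  sig = (3;(1))
  P = {1,6,8}:  v_{1} + v_{6} + v_{8} = v_{7}  ⟹  sig = (3;(1))

Hence PRS(X_Σ) =
    |P|=2: 21 collections, coeffs (), (), (), (1), (1), (1), (1), (1), (1), (1,1), (1,1), (1,1), (1,1), (1,1), (1,1), (1,2), (1,2), (1,2), (1,2), (2), (3)
    |P|=3: 2 collections, coeffs (1), (1)


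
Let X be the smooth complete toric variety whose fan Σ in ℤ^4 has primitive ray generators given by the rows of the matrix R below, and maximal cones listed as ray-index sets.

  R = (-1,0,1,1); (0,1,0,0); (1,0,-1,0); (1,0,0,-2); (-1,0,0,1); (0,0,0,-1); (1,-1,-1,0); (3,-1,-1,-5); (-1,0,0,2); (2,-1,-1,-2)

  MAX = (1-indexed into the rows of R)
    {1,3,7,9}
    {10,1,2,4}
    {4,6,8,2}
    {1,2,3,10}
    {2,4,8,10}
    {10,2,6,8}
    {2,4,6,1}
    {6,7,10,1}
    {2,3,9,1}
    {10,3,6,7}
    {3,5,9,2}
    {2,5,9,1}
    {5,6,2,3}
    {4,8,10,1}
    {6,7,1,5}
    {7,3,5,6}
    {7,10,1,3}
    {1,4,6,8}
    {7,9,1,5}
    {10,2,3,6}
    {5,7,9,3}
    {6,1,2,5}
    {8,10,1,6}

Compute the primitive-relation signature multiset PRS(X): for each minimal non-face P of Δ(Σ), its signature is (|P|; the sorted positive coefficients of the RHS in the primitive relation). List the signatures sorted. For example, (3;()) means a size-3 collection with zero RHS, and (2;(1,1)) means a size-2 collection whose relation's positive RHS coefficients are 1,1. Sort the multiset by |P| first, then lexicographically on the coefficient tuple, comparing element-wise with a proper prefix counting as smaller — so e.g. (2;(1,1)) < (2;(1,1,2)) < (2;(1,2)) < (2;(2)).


Minimal non-faces — 17 found among 10 rays, 23 max cones:

  {4,9}:  v_{4} + v_{9} = 0  ⇒ sig = (2;())
  {2,7}:  v_{2} + v_{7} = v_{3}  ⇒ sig = (2;(1))
  {4,5}:  v_{4} + v_{5} = v_{6}  ⇒ sig = (2;(1))
  {4,7}:  v_{4} + v_{7} = v_{10}  ⇒ sig = (2;(1))
  {6,9}:  v_{6} + v_{9} = v_{5}  ⇒ sig = (2;(1))
  {9,10}:  v_{9} + v_{10} = v_{7}  ⇒ sig = (2;(1))
  {3,4}:  v_{3} + v_{4} = v_{2} + v_{10}  ⇒ sig = (2;(1,1))
  {5,10}:  v_{5} + v_{10} = v_{6} + v_{7}  ⇒ sig = (2;(1,1))
  {8,9}:  v_{8} + v_{9} = v_{6} + v_{10}  ⇒ sig = (2;(1,1))
  {3,8}:  v_{3} + v_{8} = v_{2} + v_{6} + 2·v_{10}  ⇒ sig = (2;(1,1,2))
  {5,8}:  v_{5} + v_{8} = 2·v_{6} + v_{10}  ⇒ sig = (2;(1,2))
  {7,8}:  v_{7} + v_{8} = v_{6} + 2·v_{10}  ⇒ sig = (2;(1,2))
  {1,3,6}:  v_{1} + v_{3} + v_{6} = 0  ⇒ sig = (3;())
  {1,3,5}:  v_{1} + v_{3} + v_{5} = v_{9}  ⇒ sig = (3;(1))
  {4,6,10}:  v_{4} + v_{6} + v_{10} = v_{8}  ⇒ sig = (3;(1))
  {1,2,8}:  v_{1} + v_{2} + v_{8} = 2·v_{4}  ⇒ sig = (3;(2))
  {1,2,6,10}:  v_{1} + v_{2} + v_{6} + v_{10} = v_{4}  ⇒ sig = (4;(1))

Sorted signature multiset PRS(X):
    |P|=2: 12 collections, coeffs (), (1), (1), (1), (1), (1), (1,1), (1,1), (1,1), (1,1,2), (1,2), (1,2)
    |P|=3: 4 collections, coeffs (), (1), (1), (2)
    |P|=4: 1 collection, coeffs (1)


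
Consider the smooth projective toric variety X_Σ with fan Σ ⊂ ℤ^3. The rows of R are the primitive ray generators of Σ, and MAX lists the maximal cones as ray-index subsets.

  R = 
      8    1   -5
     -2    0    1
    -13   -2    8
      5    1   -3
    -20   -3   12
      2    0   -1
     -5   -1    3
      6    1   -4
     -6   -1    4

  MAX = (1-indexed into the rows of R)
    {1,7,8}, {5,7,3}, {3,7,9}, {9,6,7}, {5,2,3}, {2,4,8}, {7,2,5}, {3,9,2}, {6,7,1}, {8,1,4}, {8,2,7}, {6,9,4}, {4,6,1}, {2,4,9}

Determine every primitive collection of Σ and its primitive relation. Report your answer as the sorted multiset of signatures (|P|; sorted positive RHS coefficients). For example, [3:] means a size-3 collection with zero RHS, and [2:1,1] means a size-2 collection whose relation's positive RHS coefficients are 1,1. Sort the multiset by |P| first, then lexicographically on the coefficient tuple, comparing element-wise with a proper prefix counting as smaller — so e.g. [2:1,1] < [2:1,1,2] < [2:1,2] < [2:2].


17 collections generate NE(X_Σ); each relation:

  {2,6}:  v_{2} + v_{6} = 0 ; sig = [2:]
  {4,7}:  v_{4} + v_{7} = 0 ; sig = [2:]
  {8,9}:  v_{8} + v_{9} = 0 ; sig = [2:]
  {1,2}:  v_{1} + v_{2} = v_{8} ; sig = [2:1]
  {1,3}:  v_{1} + v_{3} = v_{7} ; sig = [2:1]
  {1,9}:  v_{1} + v_{9} = v_{6} ; sig = [2:1]
  {6,8}:  v_{6} + v_{8} = v_{1} ; sig = [2:1]
  {3,4}:  v_{3} + v_{4} = v_{2} + v_{9} ; sig = [2:1,1]
  {3,6}:  v_{3} + v_{6} = v_{7} + v_{9} ; sig = [2:1,1]
  {3,8}:  v_{3} + v_{8} = v_{2} + v_{7} ; sig = [2:1,1]
  {4,5}:  v_{4} + v_{5} = v_{2} + v_{3} ; sig = [2:1,1]
  {5,6}:  v_{5} + v_{6} = v_{3} + v_{7} ; sig = [2:1,1]
  {1,5}:  v_{1} + v_{5} = v_{2} + 2·v_{7} ; sig = [2:1,2]
  {5,9}:  v_{5} + v_{9} = 2·v_{3} ; sig = [2:2]
  {5,8}:  v_{5} + v_{8} = 2·v_{2} + 2·v_{7} ; sig = [2:2,2]
  {2,3,7}:  v_{2} + v_{3} + v_{7} = v_{5} ; sig = [3:1]
  {2,7,9}:  v_{2} + v_{7} + v_{9} = v_{3} ; sig = [3:1]

so the primitive-relation signature multiset is
{ [2:] ×3,  [2:1] ×4,  [2:1,1] ×5,  [2:1,2],  [2:2],  [2:2,2],  [3:1] ×2 }


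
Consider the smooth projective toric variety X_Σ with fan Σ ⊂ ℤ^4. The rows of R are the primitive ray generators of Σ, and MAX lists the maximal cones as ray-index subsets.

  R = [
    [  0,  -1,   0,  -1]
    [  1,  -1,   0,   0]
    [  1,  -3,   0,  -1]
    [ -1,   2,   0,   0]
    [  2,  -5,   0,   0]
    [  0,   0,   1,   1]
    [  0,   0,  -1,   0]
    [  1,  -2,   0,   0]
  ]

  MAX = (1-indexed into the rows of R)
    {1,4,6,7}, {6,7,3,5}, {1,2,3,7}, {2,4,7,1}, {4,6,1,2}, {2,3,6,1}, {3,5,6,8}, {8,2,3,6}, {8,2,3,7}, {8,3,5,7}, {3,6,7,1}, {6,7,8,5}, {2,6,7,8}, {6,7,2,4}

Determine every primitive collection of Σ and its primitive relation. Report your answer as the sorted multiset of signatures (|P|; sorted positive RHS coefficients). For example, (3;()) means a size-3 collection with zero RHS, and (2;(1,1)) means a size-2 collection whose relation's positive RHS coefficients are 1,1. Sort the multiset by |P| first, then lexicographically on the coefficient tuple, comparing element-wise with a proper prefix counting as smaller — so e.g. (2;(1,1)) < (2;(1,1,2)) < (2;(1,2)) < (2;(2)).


9 minimal non-faces of Δ(Σ) (on 8 rays):

  P = {4,8}:  v_{4} + v_{8} = 0  ⟹  sig = (2;())
  P = {1,8}:  v_{1} + v_{8} = v_{3}  ⟹  sig = (2;(1))
  P = {3,4}:  v_{3} + v_{4} = v_{1}  ⟹  sig = (2;(1))
  P = {4,5}:  v_{4} + v_{5} = v_{3} + v_{6} + v_{7}  ⟹  sig = (2;(1,1,1))
  P = {1,5}:  v_{1} + v_{5} = 2·v_{3} + v_{6} + v_{7}  ⟹  sig = (2;(1,1,2))
  P = {2,5}:  v_{2} + v_{5} = 3·v_{8}  ⟹  sig = (2;(3))
  P = {1,2,6,7}:  v_{1} + v_{2} + v_{6} + v_{7} = v_{8}  ⟹  sig = (4;(1))
  P = {3,6,7,8}:  v_{3} + v_{6} + v_{7} + v_{8} = v_{5}  ⟹  sig = (4;(1))
  P = {2,3,6,7}:  v_{2} + v_{3} + v_{6} + v_{7} = 2·v_{8}  ⟹  sig = (4;(2))

Signatures (|P|; sorted positive RHS coefficients), sorted:
    (2;())
    (2;(1))
    (2;(1))
    (2;(1,1,1))
    (2;(1,1,2))
    (2;(3))
    (4;(1))
    (4;(1))
    (4;(2))


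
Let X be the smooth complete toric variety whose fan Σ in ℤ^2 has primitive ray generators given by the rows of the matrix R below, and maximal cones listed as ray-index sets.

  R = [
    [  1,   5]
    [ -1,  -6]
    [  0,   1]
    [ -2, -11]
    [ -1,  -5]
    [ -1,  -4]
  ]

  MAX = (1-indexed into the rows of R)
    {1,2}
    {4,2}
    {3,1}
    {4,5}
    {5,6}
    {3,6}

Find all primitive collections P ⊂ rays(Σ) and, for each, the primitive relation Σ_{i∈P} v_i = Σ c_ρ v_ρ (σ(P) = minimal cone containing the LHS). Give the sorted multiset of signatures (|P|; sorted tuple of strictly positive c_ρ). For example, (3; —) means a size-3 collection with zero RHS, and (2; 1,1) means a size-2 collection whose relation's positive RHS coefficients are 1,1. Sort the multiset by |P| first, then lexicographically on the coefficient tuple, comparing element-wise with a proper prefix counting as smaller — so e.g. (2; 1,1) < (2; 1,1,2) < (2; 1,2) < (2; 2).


The 9 primitive collections of Σ (r=6, n=2):

  P={1,5}:  v_{1} + v_{5} = 0  →  sig = (2; —)
  P={1,4}:  v_{1} + v_{4} = v_{2}  →  sig = (2; 1)
  P={1,6}:  v_{1} + v_{6} = v_{3}  →  sig = (2; 1)
  P={2,3}:  v_{2} + v_{3} = v_{5}  →  sig = (2; 1)
  P={2,5}:  v_{2} + v_{5} = v_{4}  →  sig = (2; 1)
  P={3,5}:  v_{3} + v_{5} = v_{6}  →  sig = (2; 1)
  P={2,6}:  v_{2} + v_{6} = 2·v_{5}  →  sig = (2; 2)
  P={3,4}:  v_{3} + v_{4} = 2·v_{5}  →  sig = (2; 2)
  P={4,6}:  v_{4} + v_{6} = 3·v_{5}  →  sig = (2; 3)

Sorted signature multiset PRS(X):
    |P|=2: 9 collections, coeffs (), (1), (1), (1), (1), (1), (2), (2), (3)
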